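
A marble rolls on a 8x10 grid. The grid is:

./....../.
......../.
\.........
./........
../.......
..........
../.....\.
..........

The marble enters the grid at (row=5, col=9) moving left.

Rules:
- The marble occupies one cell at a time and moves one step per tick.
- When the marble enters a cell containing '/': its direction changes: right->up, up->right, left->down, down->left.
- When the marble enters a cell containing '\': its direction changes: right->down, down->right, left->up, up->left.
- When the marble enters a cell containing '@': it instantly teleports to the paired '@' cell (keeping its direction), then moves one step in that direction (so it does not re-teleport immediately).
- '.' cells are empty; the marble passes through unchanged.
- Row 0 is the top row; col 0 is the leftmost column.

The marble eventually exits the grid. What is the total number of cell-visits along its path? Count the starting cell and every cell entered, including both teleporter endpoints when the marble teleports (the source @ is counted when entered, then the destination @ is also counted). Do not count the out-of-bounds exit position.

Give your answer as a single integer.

Step 1: enter (5,9), '.' pass, move left to (5,8)
Step 2: enter (5,8), '.' pass, move left to (5,7)
Step 3: enter (5,7), '.' pass, move left to (5,6)
Step 4: enter (5,6), '.' pass, move left to (5,5)
Step 5: enter (5,5), '.' pass, move left to (5,4)
Step 6: enter (5,4), '.' pass, move left to (5,3)
Step 7: enter (5,3), '.' pass, move left to (5,2)
Step 8: enter (5,2), '.' pass, move left to (5,1)
Step 9: enter (5,1), '.' pass, move left to (5,0)
Step 10: enter (5,0), '.' pass, move left to (5,-1)
Step 11: at (5,-1) — EXIT via left edge, pos 5
Path length (cell visits): 10

Answer: 10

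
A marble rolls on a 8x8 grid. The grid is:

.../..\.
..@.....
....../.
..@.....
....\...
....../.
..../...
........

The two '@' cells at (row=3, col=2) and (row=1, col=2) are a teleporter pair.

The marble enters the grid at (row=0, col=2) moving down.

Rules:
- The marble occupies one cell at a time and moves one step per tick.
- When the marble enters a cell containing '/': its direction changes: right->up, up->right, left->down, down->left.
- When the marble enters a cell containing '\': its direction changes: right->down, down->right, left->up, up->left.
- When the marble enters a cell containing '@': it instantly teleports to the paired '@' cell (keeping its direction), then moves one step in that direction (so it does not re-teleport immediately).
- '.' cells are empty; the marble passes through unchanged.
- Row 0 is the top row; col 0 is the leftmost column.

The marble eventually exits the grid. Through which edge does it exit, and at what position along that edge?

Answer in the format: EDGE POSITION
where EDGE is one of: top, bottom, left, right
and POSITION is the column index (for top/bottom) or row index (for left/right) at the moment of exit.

Step 1: enter (0,2), '.' pass, move down to (1,2)
Step 2: enter (1,2), '@' teleport (1,2)->(3,2), also enter (3,2), move down to (4,2)
Step 3: enter (4,2), '.' pass, move down to (5,2)
Step 4: enter (5,2), '.' pass, move down to (6,2)
Step 5: enter (6,2), '.' pass, move down to (7,2)
Step 6: enter (7,2), '.' pass, move down to (8,2)
Step 7: at (8,2) — EXIT via bottom edge, pos 2

Answer: bottom 2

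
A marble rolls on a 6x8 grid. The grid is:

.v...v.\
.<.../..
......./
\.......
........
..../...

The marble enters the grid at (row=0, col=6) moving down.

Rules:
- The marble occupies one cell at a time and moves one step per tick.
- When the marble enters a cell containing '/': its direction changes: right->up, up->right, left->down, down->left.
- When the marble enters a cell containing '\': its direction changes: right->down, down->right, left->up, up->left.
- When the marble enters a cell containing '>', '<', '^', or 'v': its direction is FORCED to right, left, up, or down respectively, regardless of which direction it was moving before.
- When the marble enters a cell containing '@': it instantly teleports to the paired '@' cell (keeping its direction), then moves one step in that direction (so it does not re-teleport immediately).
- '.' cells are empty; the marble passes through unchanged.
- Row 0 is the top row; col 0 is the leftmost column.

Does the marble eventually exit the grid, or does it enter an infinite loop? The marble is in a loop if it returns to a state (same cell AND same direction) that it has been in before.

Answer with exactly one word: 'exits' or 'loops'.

Answer: exits

Derivation:
Step 1: enter (0,6), '.' pass, move down to (1,6)
Step 2: enter (1,6), '.' pass, move down to (2,6)
Step 3: enter (2,6), '.' pass, move down to (3,6)
Step 4: enter (3,6), '.' pass, move down to (4,6)
Step 5: enter (4,6), '.' pass, move down to (5,6)
Step 6: enter (5,6), '.' pass, move down to (6,6)
Step 7: at (6,6) — EXIT via bottom edge, pos 6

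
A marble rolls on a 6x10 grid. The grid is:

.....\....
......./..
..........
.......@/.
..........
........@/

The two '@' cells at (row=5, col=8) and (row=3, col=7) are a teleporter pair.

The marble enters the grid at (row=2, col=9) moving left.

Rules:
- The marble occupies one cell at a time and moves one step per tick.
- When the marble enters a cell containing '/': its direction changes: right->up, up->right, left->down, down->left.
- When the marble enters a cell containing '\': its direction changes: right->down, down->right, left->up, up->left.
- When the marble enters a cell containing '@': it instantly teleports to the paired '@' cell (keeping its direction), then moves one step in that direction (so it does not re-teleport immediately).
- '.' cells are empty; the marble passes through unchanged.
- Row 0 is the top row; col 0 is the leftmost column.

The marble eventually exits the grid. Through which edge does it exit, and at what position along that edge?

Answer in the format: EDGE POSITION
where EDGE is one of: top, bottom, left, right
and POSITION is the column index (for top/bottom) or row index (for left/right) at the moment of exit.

Answer: left 2

Derivation:
Step 1: enter (2,9), '.' pass, move left to (2,8)
Step 2: enter (2,8), '.' pass, move left to (2,7)
Step 3: enter (2,7), '.' pass, move left to (2,6)
Step 4: enter (2,6), '.' pass, move left to (2,5)
Step 5: enter (2,5), '.' pass, move left to (2,4)
Step 6: enter (2,4), '.' pass, move left to (2,3)
Step 7: enter (2,3), '.' pass, move left to (2,2)
Step 8: enter (2,2), '.' pass, move left to (2,1)
Step 9: enter (2,1), '.' pass, move left to (2,0)
Step 10: enter (2,0), '.' pass, move left to (2,-1)
Step 11: at (2,-1) — EXIT via left edge, pos 2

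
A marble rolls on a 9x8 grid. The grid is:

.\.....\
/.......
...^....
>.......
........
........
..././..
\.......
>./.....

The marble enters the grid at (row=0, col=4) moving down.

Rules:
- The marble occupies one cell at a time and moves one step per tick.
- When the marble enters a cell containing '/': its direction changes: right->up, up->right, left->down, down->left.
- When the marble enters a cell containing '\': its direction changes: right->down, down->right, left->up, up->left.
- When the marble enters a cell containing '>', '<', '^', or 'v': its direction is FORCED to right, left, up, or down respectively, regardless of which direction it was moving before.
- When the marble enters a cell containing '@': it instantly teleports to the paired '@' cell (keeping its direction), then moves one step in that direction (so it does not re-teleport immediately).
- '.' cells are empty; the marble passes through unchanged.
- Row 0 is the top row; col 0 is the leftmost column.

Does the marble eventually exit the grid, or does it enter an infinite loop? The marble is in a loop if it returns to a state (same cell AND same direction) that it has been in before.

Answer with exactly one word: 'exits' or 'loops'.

Step 1: enter (0,4), '.' pass, move down to (1,4)
Step 2: enter (1,4), '.' pass, move down to (2,4)
Step 3: enter (2,4), '.' pass, move down to (3,4)
Step 4: enter (3,4), '.' pass, move down to (4,4)
Step 5: enter (4,4), '.' pass, move down to (5,4)
Step 6: enter (5,4), '.' pass, move down to (6,4)
Step 7: enter (6,4), '.' pass, move down to (7,4)
Step 8: enter (7,4), '.' pass, move down to (8,4)
Step 9: enter (8,4), '.' pass, move down to (9,4)
Step 10: at (9,4) — EXIT via bottom edge, pos 4

Answer: exits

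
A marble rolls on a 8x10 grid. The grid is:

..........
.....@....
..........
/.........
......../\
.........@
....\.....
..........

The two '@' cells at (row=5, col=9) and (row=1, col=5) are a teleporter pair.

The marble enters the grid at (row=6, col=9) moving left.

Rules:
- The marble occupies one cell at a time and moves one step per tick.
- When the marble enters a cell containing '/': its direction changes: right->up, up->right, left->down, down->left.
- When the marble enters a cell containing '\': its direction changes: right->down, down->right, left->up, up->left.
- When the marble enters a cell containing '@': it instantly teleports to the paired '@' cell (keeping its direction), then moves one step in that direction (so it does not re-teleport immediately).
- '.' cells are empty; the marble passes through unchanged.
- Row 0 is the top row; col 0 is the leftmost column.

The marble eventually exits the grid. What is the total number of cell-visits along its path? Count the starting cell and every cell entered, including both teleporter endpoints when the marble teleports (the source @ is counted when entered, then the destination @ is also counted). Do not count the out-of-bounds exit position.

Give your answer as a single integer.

Step 1: enter (6,9), '.' pass, move left to (6,8)
Step 2: enter (6,8), '.' pass, move left to (6,7)
Step 3: enter (6,7), '.' pass, move left to (6,6)
Step 4: enter (6,6), '.' pass, move left to (6,5)
Step 5: enter (6,5), '.' pass, move left to (6,4)
Step 6: enter (6,4), '\' deflects left->up, move up to (5,4)
Step 7: enter (5,4), '.' pass, move up to (4,4)
Step 8: enter (4,4), '.' pass, move up to (3,4)
Step 9: enter (3,4), '.' pass, move up to (2,4)
Step 10: enter (2,4), '.' pass, move up to (1,4)
Step 11: enter (1,4), '.' pass, move up to (0,4)
Step 12: enter (0,4), '.' pass, move up to (-1,4)
Step 13: at (-1,4) — EXIT via top edge, pos 4
Path length (cell visits): 12

Answer: 12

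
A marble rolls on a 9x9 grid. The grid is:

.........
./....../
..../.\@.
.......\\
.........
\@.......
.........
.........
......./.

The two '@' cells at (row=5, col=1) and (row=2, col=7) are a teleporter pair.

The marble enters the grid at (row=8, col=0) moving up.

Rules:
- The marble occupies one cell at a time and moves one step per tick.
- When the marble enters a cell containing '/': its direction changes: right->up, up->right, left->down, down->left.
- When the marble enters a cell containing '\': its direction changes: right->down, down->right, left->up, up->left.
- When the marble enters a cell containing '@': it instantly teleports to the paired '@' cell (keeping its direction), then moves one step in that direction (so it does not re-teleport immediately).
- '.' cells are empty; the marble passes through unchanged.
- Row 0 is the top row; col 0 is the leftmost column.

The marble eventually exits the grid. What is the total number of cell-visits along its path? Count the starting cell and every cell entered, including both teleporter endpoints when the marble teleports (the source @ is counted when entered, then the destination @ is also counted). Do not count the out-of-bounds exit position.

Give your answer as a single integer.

Answer: 4

Derivation:
Step 1: enter (8,0), '.' pass, move up to (7,0)
Step 2: enter (7,0), '.' pass, move up to (6,0)
Step 3: enter (6,0), '.' pass, move up to (5,0)
Step 4: enter (5,0), '\' deflects up->left, move left to (5,-1)
Step 5: at (5,-1) — EXIT via left edge, pos 5
Path length (cell visits): 4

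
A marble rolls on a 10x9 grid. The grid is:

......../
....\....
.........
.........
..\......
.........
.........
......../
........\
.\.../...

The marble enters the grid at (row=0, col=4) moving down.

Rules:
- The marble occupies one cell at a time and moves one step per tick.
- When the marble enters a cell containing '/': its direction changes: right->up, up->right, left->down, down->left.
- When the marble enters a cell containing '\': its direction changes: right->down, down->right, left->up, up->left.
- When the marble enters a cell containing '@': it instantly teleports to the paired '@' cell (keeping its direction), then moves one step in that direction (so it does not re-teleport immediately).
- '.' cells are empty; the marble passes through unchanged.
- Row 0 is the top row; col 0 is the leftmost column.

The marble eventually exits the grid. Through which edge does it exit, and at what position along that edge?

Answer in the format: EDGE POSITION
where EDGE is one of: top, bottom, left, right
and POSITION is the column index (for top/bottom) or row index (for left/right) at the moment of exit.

Step 1: enter (0,4), '.' pass, move down to (1,4)
Step 2: enter (1,4), '\' deflects down->right, move right to (1,5)
Step 3: enter (1,5), '.' pass, move right to (1,6)
Step 4: enter (1,6), '.' pass, move right to (1,7)
Step 5: enter (1,7), '.' pass, move right to (1,8)
Step 6: enter (1,8), '.' pass, move right to (1,9)
Step 7: at (1,9) — EXIT via right edge, pos 1

Answer: right 1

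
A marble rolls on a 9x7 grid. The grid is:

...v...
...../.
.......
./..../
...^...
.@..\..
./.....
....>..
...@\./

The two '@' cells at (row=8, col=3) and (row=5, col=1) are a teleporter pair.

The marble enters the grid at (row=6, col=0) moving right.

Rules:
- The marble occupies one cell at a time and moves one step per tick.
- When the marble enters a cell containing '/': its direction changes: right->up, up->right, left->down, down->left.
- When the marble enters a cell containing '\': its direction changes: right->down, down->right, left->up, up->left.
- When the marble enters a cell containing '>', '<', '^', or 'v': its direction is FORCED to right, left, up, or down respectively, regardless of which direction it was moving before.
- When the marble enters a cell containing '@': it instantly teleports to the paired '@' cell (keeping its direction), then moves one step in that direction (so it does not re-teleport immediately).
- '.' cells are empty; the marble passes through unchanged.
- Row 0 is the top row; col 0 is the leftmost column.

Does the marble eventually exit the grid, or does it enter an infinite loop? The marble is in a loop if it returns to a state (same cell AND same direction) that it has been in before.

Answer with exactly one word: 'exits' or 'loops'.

Answer: loops

Derivation:
Step 1: enter (6,0), '.' pass, move right to (6,1)
Step 2: enter (6,1), '/' deflects right->up, move up to (5,1)
Step 3: enter (5,1), '@' teleport (5,1)->(8,3), also enter (8,3), move up to (7,3)
Step 4: enter (7,3), '.' pass, move up to (6,3)
Step 5: enter (6,3), '.' pass, move up to (5,3)
Step 6: enter (5,3), '.' pass, move up to (4,3)
Step 7: enter (4,3), '^' forces up->up, move up to (3,3)
Step 8: enter (3,3), '.' pass, move up to (2,3)
Step 9: enter (2,3), '.' pass, move up to (1,3)
Step 10: enter (1,3), '.' pass, move up to (0,3)
Step 11: enter (0,3), 'v' forces up->down, move down to (1,3)
Step 12: enter (1,3), '.' pass, move down to (2,3)
Step 13: enter (2,3), '.' pass, move down to (3,3)
Step 14: enter (3,3), '.' pass, move down to (4,3)
Step 15: enter (4,3), '^' forces down->up, move up to (3,3)
Step 16: at (3,3) dir=up — LOOP DETECTED (seen before)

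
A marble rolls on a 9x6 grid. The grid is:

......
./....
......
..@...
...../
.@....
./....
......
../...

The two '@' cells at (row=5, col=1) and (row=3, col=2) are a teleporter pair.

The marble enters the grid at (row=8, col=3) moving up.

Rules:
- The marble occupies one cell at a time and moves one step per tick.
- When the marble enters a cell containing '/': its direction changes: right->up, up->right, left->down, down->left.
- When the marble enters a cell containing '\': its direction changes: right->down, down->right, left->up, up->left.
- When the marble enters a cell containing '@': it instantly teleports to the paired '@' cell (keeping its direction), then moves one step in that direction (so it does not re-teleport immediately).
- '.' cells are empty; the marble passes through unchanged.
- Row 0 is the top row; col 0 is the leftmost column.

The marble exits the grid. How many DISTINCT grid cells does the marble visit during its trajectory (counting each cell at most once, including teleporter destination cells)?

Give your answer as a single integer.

Answer: 9

Derivation:
Step 1: enter (8,3), '.' pass, move up to (7,3)
Step 2: enter (7,3), '.' pass, move up to (6,3)
Step 3: enter (6,3), '.' pass, move up to (5,3)
Step 4: enter (5,3), '.' pass, move up to (4,3)
Step 5: enter (4,3), '.' pass, move up to (3,3)
Step 6: enter (3,3), '.' pass, move up to (2,3)
Step 7: enter (2,3), '.' pass, move up to (1,3)
Step 8: enter (1,3), '.' pass, move up to (0,3)
Step 9: enter (0,3), '.' pass, move up to (-1,3)
Step 10: at (-1,3) — EXIT via top edge, pos 3
Distinct cells visited: 9 (path length 9)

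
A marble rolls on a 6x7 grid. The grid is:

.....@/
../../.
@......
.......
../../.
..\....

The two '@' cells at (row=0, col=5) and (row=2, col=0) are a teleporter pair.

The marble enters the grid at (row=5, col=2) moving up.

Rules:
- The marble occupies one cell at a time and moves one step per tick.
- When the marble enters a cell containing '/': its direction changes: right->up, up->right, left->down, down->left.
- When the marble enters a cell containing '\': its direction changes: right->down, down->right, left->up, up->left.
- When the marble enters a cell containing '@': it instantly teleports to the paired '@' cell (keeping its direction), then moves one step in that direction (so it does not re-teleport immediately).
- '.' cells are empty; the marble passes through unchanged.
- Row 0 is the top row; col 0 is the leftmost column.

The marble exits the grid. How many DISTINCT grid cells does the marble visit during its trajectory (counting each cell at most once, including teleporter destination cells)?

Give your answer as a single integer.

Answer: 3

Derivation:
Step 1: enter (5,2), '\' deflects up->left, move left to (5,1)
Step 2: enter (5,1), '.' pass, move left to (5,0)
Step 3: enter (5,0), '.' pass, move left to (5,-1)
Step 4: at (5,-1) — EXIT via left edge, pos 5
Distinct cells visited: 3 (path length 3)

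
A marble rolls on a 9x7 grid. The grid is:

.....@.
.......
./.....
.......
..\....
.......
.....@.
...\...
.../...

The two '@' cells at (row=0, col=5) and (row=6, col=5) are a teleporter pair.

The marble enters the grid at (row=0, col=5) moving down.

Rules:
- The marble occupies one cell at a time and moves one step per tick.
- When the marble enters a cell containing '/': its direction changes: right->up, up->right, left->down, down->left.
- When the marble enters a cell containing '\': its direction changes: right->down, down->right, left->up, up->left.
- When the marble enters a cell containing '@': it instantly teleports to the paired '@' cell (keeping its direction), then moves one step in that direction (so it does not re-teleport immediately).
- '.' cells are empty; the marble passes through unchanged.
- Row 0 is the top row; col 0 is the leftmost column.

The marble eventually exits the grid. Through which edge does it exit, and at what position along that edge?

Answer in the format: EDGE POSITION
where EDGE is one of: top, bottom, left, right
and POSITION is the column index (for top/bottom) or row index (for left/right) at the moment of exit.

Step 1: enter (0,5), '@' teleport (0,5)->(6,5), also enter (6,5), move down to (7,5)
Step 2: enter (7,5), '.' pass, move down to (8,5)
Step 3: enter (8,5), '.' pass, move down to (9,5)
Step 4: at (9,5) — EXIT via bottom edge, pos 5

Answer: bottom 5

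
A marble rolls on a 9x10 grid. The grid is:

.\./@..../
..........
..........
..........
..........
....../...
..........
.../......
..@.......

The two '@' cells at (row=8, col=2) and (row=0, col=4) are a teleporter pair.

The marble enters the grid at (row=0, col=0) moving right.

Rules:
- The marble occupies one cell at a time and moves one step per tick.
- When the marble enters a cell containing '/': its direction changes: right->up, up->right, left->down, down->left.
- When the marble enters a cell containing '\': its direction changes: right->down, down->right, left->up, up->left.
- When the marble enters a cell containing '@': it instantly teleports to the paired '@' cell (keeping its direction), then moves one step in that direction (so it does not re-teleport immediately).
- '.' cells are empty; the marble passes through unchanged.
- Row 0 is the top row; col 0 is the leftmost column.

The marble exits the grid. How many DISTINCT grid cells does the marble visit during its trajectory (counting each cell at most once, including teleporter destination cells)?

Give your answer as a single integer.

Answer: 10

Derivation:
Step 1: enter (0,0), '.' pass, move right to (0,1)
Step 2: enter (0,1), '\' deflects right->down, move down to (1,1)
Step 3: enter (1,1), '.' pass, move down to (2,1)
Step 4: enter (2,1), '.' pass, move down to (3,1)
Step 5: enter (3,1), '.' pass, move down to (4,1)
Step 6: enter (4,1), '.' pass, move down to (5,1)
Step 7: enter (5,1), '.' pass, move down to (6,1)
Step 8: enter (6,1), '.' pass, move down to (7,1)
Step 9: enter (7,1), '.' pass, move down to (8,1)
Step 10: enter (8,1), '.' pass, move down to (9,1)
Step 11: at (9,1) — EXIT via bottom edge, pos 1
Distinct cells visited: 10 (path length 10)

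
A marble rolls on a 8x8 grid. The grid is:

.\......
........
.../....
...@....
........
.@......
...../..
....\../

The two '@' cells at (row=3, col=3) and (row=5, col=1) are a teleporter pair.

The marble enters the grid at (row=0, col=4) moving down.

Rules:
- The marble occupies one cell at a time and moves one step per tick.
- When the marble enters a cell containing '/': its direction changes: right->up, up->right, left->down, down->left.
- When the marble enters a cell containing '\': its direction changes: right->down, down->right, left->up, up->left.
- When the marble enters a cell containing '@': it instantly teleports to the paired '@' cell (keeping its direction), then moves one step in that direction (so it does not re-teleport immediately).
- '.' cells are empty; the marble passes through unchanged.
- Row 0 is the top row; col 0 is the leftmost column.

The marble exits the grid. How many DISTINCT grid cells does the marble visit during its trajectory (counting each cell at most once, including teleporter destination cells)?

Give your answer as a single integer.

Answer: 18

Derivation:
Step 1: enter (0,4), '.' pass, move down to (1,4)
Step 2: enter (1,4), '.' pass, move down to (2,4)
Step 3: enter (2,4), '.' pass, move down to (3,4)
Step 4: enter (3,4), '.' pass, move down to (4,4)
Step 5: enter (4,4), '.' pass, move down to (5,4)
Step 6: enter (5,4), '.' pass, move down to (6,4)
Step 7: enter (6,4), '.' pass, move down to (7,4)
Step 8: enter (7,4), '\' deflects down->right, move right to (7,5)
Step 9: enter (7,5), '.' pass, move right to (7,6)
Step 10: enter (7,6), '.' pass, move right to (7,7)
Step 11: enter (7,7), '/' deflects right->up, move up to (6,7)
Step 12: enter (6,7), '.' pass, move up to (5,7)
Step 13: enter (5,7), '.' pass, move up to (4,7)
Step 14: enter (4,7), '.' pass, move up to (3,7)
Step 15: enter (3,7), '.' pass, move up to (2,7)
Step 16: enter (2,7), '.' pass, move up to (1,7)
Step 17: enter (1,7), '.' pass, move up to (0,7)
Step 18: enter (0,7), '.' pass, move up to (-1,7)
Step 19: at (-1,7) — EXIT via top edge, pos 7
Distinct cells visited: 18 (path length 18)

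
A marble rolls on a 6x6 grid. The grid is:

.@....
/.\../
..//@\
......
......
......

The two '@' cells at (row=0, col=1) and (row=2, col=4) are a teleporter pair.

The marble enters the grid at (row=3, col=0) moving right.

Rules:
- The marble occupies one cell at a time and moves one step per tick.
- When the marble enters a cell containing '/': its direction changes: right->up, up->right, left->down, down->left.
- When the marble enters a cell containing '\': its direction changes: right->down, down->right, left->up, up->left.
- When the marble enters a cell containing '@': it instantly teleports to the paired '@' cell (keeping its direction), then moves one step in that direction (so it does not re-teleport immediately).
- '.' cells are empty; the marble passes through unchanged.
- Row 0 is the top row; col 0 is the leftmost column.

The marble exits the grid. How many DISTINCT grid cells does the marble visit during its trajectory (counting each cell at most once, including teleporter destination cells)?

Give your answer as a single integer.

Answer: 6

Derivation:
Step 1: enter (3,0), '.' pass, move right to (3,1)
Step 2: enter (3,1), '.' pass, move right to (3,2)
Step 3: enter (3,2), '.' pass, move right to (3,3)
Step 4: enter (3,3), '.' pass, move right to (3,4)
Step 5: enter (3,4), '.' pass, move right to (3,5)
Step 6: enter (3,5), '.' pass, move right to (3,6)
Step 7: at (3,6) — EXIT via right edge, pos 3
Distinct cells visited: 6 (path length 6)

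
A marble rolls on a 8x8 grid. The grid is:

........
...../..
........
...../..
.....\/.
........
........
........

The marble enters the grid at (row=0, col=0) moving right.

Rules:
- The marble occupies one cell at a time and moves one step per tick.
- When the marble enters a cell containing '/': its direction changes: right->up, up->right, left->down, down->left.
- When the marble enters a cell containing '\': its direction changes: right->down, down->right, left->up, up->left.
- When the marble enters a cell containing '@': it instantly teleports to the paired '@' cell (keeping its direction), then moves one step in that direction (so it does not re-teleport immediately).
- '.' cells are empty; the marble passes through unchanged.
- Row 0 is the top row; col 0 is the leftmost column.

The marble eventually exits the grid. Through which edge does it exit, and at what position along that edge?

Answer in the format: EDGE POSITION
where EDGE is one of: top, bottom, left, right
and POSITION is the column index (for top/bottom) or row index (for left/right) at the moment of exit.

Answer: right 0

Derivation:
Step 1: enter (0,0), '.' pass, move right to (0,1)
Step 2: enter (0,1), '.' pass, move right to (0,2)
Step 3: enter (0,2), '.' pass, move right to (0,3)
Step 4: enter (0,3), '.' pass, move right to (0,4)
Step 5: enter (0,4), '.' pass, move right to (0,5)
Step 6: enter (0,5), '.' pass, move right to (0,6)
Step 7: enter (0,6), '.' pass, move right to (0,7)
Step 8: enter (0,7), '.' pass, move right to (0,8)
Step 9: at (0,8) — EXIT via right edge, pos 0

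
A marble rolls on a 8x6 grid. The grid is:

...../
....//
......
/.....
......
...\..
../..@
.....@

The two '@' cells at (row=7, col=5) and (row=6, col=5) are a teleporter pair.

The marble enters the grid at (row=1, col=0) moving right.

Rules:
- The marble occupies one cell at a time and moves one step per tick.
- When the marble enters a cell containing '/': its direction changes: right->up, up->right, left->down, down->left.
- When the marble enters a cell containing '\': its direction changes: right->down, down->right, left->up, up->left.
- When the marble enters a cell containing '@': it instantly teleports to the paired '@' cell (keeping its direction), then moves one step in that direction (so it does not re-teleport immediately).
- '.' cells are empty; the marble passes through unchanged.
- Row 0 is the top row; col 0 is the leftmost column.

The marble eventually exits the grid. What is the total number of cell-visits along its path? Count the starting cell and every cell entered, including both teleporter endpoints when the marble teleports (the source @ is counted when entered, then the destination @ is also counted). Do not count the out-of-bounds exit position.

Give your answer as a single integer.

Answer: 6

Derivation:
Step 1: enter (1,0), '.' pass, move right to (1,1)
Step 2: enter (1,1), '.' pass, move right to (1,2)
Step 3: enter (1,2), '.' pass, move right to (1,3)
Step 4: enter (1,3), '.' pass, move right to (1,4)
Step 5: enter (1,4), '/' deflects right->up, move up to (0,4)
Step 6: enter (0,4), '.' pass, move up to (-1,4)
Step 7: at (-1,4) — EXIT via top edge, pos 4
Path length (cell visits): 6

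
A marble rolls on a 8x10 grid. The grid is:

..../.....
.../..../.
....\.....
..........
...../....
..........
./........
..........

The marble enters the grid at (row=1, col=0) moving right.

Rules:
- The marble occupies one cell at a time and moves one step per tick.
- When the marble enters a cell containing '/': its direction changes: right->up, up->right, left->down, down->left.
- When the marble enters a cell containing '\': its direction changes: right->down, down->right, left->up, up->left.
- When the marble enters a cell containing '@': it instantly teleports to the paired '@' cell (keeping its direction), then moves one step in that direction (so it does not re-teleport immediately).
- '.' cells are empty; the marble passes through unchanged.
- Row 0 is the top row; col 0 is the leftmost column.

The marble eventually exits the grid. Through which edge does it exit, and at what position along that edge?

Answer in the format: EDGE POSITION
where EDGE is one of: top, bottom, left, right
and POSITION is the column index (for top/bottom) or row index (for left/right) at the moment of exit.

Answer: top 3

Derivation:
Step 1: enter (1,0), '.' pass, move right to (1,1)
Step 2: enter (1,1), '.' pass, move right to (1,2)
Step 3: enter (1,2), '.' pass, move right to (1,3)
Step 4: enter (1,3), '/' deflects right->up, move up to (0,3)
Step 5: enter (0,3), '.' pass, move up to (-1,3)
Step 6: at (-1,3) — EXIT via top edge, pos 3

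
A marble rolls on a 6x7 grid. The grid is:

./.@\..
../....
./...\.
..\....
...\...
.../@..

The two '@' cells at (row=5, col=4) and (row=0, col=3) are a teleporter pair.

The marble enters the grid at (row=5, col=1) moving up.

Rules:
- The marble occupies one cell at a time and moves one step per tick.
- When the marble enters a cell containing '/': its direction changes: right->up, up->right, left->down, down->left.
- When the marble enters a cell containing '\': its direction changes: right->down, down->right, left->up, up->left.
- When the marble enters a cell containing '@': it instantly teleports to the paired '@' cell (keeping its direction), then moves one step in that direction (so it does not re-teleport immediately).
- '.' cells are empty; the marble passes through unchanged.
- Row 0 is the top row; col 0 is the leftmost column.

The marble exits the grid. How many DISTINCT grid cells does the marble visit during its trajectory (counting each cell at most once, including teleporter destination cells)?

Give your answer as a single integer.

Step 1: enter (5,1), '.' pass, move up to (4,1)
Step 2: enter (4,1), '.' pass, move up to (3,1)
Step 3: enter (3,1), '.' pass, move up to (2,1)
Step 4: enter (2,1), '/' deflects up->right, move right to (2,2)
Step 5: enter (2,2), '.' pass, move right to (2,3)
Step 6: enter (2,3), '.' pass, move right to (2,4)
Step 7: enter (2,4), '.' pass, move right to (2,5)
Step 8: enter (2,5), '\' deflects right->down, move down to (3,5)
Step 9: enter (3,5), '.' pass, move down to (4,5)
Step 10: enter (4,5), '.' pass, move down to (5,5)
Step 11: enter (5,5), '.' pass, move down to (6,5)
Step 12: at (6,5) — EXIT via bottom edge, pos 5
Distinct cells visited: 11 (path length 11)

Answer: 11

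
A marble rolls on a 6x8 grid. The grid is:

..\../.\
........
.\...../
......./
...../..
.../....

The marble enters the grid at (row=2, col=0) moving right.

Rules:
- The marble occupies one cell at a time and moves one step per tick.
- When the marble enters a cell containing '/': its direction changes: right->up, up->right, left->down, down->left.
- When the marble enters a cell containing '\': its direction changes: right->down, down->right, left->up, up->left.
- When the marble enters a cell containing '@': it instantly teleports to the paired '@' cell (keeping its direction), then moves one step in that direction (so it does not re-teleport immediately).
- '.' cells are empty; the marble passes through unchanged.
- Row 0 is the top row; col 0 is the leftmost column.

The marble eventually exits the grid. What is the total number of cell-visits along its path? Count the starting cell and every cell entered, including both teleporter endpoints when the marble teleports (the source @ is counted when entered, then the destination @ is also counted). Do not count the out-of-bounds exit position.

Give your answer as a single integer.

Step 1: enter (2,0), '.' pass, move right to (2,1)
Step 2: enter (2,1), '\' deflects right->down, move down to (3,1)
Step 3: enter (3,1), '.' pass, move down to (4,1)
Step 4: enter (4,1), '.' pass, move down to (5,1)
Step 5: enter (5,1), '.' pass, move down to (6,1)
Step 6: at (6,1) — EXIT via bottom edge, pos 1
Path length (cell visits): 5

Answer: 5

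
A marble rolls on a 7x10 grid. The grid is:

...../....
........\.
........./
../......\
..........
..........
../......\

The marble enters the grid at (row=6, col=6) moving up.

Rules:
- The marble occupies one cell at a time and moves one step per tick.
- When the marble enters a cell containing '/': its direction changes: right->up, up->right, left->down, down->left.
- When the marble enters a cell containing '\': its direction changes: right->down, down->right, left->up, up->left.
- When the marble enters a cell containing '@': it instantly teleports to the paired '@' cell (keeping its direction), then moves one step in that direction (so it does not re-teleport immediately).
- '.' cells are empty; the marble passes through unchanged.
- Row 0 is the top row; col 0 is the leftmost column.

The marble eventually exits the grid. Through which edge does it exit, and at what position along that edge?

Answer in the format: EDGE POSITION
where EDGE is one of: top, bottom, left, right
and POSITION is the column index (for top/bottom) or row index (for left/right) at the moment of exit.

Answer: top 6

Derivation:
Step 1: enter (6,6), '.' pass, move up to (5,6)
Step 2: enter (5,6), '.' pass, move up to (4,6)
Step 3: enter (4,6), '.' pass, move up to (3,6)
Step 4: enter (3,6), '.' pass, move up to (2,6)
Step 5: enter (2,6), '.' pass, move up to (1,6)
Step 6: enter (1,6), '.' pass, move up to (0,6)
Step 7: enter (0,6), '.' pass, move up to (-1,6)
Step 8: at (-1,6) — EXIT via top edge, pos 6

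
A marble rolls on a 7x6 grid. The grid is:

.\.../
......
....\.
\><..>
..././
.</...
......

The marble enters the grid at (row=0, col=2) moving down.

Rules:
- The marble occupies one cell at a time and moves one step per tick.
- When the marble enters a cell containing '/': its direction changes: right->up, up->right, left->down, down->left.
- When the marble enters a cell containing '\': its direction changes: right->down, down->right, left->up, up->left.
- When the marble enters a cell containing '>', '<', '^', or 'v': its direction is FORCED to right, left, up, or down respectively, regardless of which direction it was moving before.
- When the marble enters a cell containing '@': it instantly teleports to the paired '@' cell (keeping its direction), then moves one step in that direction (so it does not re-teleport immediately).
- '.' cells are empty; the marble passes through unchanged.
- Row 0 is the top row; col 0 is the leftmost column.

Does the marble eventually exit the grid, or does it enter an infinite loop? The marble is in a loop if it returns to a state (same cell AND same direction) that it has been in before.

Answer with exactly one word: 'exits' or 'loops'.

Answer: loops

Derivation:
Step 1: enter (0,2), '.' pass, move down to (1,2)
Step 2: enter (1,2), '.' pass, move down to (2,2)
Step 3: enter (2,2), '.' pass, move down to (3,2)
Step 4: enter (3,2), '<' forces down->left, move left to (3,1)
Step 5: enter (3,1), '>' forces left->right, move right to (3,2)
Step 6: enter (3,2), '<' forces right->left, move left to (3,1)
Step 7: at (3,1) dir=left — LOOP DETECTED (seen before)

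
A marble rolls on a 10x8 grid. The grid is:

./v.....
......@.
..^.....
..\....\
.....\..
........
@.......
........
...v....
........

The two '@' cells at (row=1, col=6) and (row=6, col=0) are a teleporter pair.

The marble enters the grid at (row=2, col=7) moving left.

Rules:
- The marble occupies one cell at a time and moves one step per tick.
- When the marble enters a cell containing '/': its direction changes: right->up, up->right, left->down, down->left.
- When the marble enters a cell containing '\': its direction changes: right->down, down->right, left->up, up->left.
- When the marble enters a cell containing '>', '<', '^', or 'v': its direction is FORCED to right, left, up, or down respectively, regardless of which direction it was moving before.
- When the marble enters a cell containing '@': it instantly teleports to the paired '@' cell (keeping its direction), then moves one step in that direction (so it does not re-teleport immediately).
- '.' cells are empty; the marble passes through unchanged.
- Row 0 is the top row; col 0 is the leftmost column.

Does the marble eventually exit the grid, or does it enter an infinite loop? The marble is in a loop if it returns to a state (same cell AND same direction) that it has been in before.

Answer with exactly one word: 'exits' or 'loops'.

Step 1: enter (2,7), '.' pass, move left to (2,6)
Step 2: enter (2,6), '.' pass, move left to (2,5)
Step 3: enter (2,5), '.' pass, move left to (2,4)
Step 4: enter (2,4), '.' pass, move left to (2,3)
Step 5: enter (2,3), '.' pass, move left to (2,2)
Step 6: enter (2,2), '^' forces left->up, move up to (1,2)
Step 7: enter (1,2), '.' pass, move up to (0,2)
Step 8: enter (0,2), 'v' forces up->down, move down to (1,2)
Step 9: enter (1,2), '.' pass, move down to (2,2)
Step 10: enter (2,2), '^' forces down->up, move up to (1,2)
Step 11: at (1,2) dir=up — LOOP DETECTED (seen before)

Answer: loops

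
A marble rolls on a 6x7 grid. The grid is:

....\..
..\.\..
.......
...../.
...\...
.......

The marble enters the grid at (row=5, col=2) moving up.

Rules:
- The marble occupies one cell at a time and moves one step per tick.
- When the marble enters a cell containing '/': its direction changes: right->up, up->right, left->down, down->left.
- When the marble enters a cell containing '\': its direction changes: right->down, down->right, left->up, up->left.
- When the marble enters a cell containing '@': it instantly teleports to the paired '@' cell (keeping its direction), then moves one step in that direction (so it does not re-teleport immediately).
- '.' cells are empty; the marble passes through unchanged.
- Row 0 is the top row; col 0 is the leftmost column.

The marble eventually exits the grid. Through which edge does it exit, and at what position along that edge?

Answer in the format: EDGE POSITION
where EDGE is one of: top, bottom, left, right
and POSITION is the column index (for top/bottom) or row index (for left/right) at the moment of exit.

Step 1: enter (5,2), '.' pass, move up to (4,2)
Step 2: enter (4,2), '.' pass, move up to (3,2)
Step 3: enter (3,2), '.' pass, move up to (2,2)
Step 4: enter (2,2), '.' pass, move up to (1,2)
Step 5: enter (1,2), '\' deflects up->left, move left to (1,1)
Step 6: enter (1,1), '.' pass, move left to (1,0)
Step 7: enter (1,0), '.' pass, move left to (1,-1)
Step 8: at (1,-1) — EXIT via left edge, pos 1

Answer: left 1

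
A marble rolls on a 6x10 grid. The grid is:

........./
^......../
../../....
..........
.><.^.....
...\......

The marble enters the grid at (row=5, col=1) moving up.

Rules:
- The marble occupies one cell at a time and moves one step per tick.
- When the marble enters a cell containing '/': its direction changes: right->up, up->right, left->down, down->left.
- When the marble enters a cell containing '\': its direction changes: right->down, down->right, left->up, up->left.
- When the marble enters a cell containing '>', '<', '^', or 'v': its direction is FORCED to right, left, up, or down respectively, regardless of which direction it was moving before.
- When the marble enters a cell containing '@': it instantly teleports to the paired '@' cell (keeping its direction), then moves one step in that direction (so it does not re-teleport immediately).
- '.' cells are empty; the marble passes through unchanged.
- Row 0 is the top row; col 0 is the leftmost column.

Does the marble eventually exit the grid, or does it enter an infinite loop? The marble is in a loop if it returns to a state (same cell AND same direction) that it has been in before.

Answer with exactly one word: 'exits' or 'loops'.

Answer: loops

Derivation:
Step 1: enter (5,1), '.' pass, move up to (4,1)
Step 2: enter (4,1), '>' forces up->right, move right to (4,2)
Step 3: enter (4,2), '<' forces right->left, move left to (4,1)
Step 4: enter (4,1), '>' forces left->right, move right to (4,2)
Step 5: at (4,2) dir=right — LOOP DETECTED (seen before)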